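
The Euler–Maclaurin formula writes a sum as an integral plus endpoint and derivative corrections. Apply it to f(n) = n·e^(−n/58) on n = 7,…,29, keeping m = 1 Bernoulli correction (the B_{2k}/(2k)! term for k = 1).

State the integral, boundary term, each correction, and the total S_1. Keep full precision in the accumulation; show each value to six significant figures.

S_1 ≈ 292.688

Integral: ∫_7^29 x·e^(−x/58) dx = 280.831.
Endpoint term: (f(7) + f(29))/2 = (6.20416 + 17.5894)/2 = 11.8968.
Running total after boundary: 292.728.
Order-1 term: 1/12 · (0.303265 − 0.779341) = -0.0396729.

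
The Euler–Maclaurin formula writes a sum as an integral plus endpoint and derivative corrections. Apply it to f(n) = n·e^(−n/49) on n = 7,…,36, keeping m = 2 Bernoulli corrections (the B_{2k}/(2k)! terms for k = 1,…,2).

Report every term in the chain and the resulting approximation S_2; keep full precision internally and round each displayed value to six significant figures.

S_2 ≈ 392.578

∫_7^36 x·e^(−x/49) dx evaluates to 380.961.
Endpoint term: (f(7) + f(36))/2 = (6.06815 + 17.2675)/2 = 11.6678.
Integral + boundary = 392.629.
Correction k=1: B_{2}/2! · (f^{(1)}(36) − f^{(1)}(7)) = 1/12 · (0.127255 − 0.743038) = -0.0513153.
After k=1: 392.578.
Correction k=2: B_{4}/4! · (f^{(3)}(36) − f^{(3)}(7)) = −1/720 · (0.000452544 − 0.00103157) = 8.04199e-07.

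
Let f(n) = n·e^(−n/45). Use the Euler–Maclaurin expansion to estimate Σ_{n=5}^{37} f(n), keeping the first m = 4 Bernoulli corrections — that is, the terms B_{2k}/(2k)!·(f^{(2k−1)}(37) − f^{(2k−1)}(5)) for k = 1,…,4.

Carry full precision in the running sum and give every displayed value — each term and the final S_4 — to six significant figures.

The integral term ∫_5^37 x·e^(−x/45) dx = 391.803.
½[f(5) + f(37)] = ½[4.47420 + 16.2598] = 10.3670.
So far: 402.170.
Correction k=1: B_{2}/2! · (f^{(1)}(37) − f^{(1)}(5)) = 1/12 · (0.0781252 − 0.795413) = -0.0597740.
Running total after k=1: 402.110.
Correction k=2: B_{4}/4! · (f^{(3)}(37) − f^{(3)}(5)) = −1/720 · (0.000472609 − 0.00127659) = 1.11664e-06.
Running total after k=2: 402.110.
Correction k=3: B_{6}/6! · (f^{(5)}(37) − f^{(5)}(5)) = 1/30240 · (4.47722e-07 − 1.06685e-06) = -2.04739e-11.
Running total after k=3: 402.110.
Correction k=4: B_{8}/8! · (f^{(7)}(37) − f^{(7)}(5)) = −1/1209600 · (3.26942e-10 − 7.42368e-10) = 3.43441e-16.

S_4 ≈ 402.110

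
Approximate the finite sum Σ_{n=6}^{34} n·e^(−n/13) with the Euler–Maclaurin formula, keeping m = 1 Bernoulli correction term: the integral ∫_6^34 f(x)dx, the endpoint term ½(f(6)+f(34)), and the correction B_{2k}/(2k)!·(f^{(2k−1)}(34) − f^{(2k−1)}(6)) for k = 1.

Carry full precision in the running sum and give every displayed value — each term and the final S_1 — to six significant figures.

Integral: ∫_6^34 x·e^(−x/13) dx = 110.999.
Endpoint term: (f(6) + f(34))/2 = (3.78188 + 2.48675)/2 = 3.13431.
So far: 114.133.
Order-1 term: 1/12 · (-0.118149 − 0.339399) = -0.0381290.

S_1 ≈ 114.095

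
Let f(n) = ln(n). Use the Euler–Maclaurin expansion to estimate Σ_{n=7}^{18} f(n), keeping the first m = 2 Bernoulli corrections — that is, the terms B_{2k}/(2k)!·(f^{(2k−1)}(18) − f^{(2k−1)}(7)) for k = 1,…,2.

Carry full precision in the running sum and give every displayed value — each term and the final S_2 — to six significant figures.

S_2 ≈ 29.8162

The integral term ∫_7^18 ln(x) dx = 27.4053.
Endpoint term: (f(7) + f(18))/2 = (1.94591 + 2.89037)/2 = 2.41814.
Integral + boundary = 29.8235.
k=1: B_{2}/(2)! × [f^{(1)}(18) − f^{(1)}(7)] = 1/12 × (0.0555556 − 0.142857) = -0.00727513.
After k=1: 29.8162.
k=2: B_{4}/(4)! × [f^{(3)}(18) − f^{(3)}(7)] = −1/720 × (0.000342936 − 0.00583090) = 7.62218e-06.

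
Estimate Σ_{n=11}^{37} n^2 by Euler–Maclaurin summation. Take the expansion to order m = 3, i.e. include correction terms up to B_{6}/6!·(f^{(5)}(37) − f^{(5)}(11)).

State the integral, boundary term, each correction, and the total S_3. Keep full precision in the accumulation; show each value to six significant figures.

S_3 ≈ 17190.0

The integral term ∫_11^37 x^2 dx = 16440.7.
Boundary: ½(f(11) + f(37)) = ½(121.000 + 1369.00) = 745.000.
Running total after boundary: 17185.7.
Correction k=1: B_{2}/2! · (f^{(1)}(37) − f^{(1)}(11)) = 1/12 · (74.0000 − 22.0000) = 4.33333.
After k=1: 17190.0.
Correction k=2: B_{4}/4! · (f^{(3)}(37) − f^{(3)}(11)) = −1/720 · (0.00000 − 0.00000) = 0.00000.
After k=2: 17190.0.
Correction k=3: B_{6}/6! · (f^{(5)}(37) − f^{(5)}(11)) = 1/30240 · (0.00000 − 0.00000) = 0.00000.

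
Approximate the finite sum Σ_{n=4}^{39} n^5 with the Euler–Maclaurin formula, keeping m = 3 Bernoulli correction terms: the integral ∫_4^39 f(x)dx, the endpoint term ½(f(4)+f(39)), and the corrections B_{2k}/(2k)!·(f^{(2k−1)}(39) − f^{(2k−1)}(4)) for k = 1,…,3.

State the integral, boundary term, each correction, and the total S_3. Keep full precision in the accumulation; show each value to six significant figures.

S_3 ≈ 6.32533e+08

∫_4^39 x^5 dx evaluates to 5.86457e+08.
½[f(4) + f(39)] = ½[1024.00 + 9.02242e+07] = 4.51126e+07.
So far: 6.31569e+08.
Order-1 term: 1/12 · (1.15672e+07 − 1280.00) = 963827.
After k=1: 6.32533e+08.
Order-2 term: −1/720 · (91260.0 − 960.000) = -125.417.
After k=2: 6.32533e+08.
Order-3 term: 1/30240 · (120.000 − 120.000) = 0.00000.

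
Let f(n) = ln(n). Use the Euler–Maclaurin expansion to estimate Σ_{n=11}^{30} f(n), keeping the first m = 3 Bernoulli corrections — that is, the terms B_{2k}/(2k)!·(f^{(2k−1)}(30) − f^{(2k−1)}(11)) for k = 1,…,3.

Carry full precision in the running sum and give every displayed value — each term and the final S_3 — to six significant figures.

The integral term ∫_11^30 ln(x) dx = 56.6591.
Boundary: ½(f(11) + f(30)) = ½(2.39790 + 3.40120) = 2.89955.
Integral + boundary = 59.5586.
Correction k=1: B_{2}/2! · (f^{(1)}(30) − f^{(1)}(11)) = 1/12 · (0.0333333 − 0.0909091) = -0.00479798.
Partial sum through k=1: 59.5538.
Correction k=2: B_{4}/4! · (f^{(3)}(30) − f^{(3)}(11)) = −1/720 · (7.40741e-05 − 0.00150263) = 1.98410e-06.
Partial sum through k=2: 59.5538.
Correction k=3: B_{6}/6! · (f^{(5)}(30) − f^{(5)}(11)) = 1/30240 · (9.87654e-07 − 0.000149021) = -4.89529e-09.

S_3 ≈ 59.5538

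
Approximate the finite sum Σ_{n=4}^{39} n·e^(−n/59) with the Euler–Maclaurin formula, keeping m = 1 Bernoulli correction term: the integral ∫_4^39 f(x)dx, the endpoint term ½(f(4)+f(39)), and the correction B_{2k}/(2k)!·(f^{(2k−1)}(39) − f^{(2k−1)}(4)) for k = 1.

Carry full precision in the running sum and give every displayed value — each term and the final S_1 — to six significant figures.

S_1 ≈ 499.835

The integral term ∫_4^39 x·e^(−x/59) dx = 487.956.
Endpoint term: (f(4) + f(39))/2 = (3.73780 + 20.1367)/2 = 11.9373.
So far: 499.893.
k=1: B_{2}/(2)! × [f^{(1)}(39) − f^{(1)}(4)] = 1/12 × (0.175026 − 0.871098) = -0.0580060.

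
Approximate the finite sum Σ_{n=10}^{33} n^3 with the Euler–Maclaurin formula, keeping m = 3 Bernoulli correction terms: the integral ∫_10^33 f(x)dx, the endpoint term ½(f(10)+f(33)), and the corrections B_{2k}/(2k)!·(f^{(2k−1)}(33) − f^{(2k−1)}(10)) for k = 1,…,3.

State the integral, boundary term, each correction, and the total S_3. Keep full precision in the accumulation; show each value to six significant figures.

The integral term ∫_10^33 x^3 dx = 293980.
Boundary: ½(f(10) + f(33)) = ½(1000.00 + 35937.0) = 18468.5.
So far: 312449.
Correction k=1: B_{2}/2! · (f^{(1)}(33) − f^{(1)}(10)) = 1/12 · (3267.00 − 300.000) = 247.250.
Partial sum through k=1: 312696.
Correction k=2: B_{4}/4! · (f^{(3)}(33) − f^{(3)}(10)) = −1/720 · (6.00000 − 6.00000) = 0.00000.
Partial sum through k=2: 312696.
Correction k=3: B_{6}/6! · (f^{(5)}(33) − f^{(5)}(10)) = 1/30240 · (0.00000 − 0.00000) = 0.00000.

S_3 ≈ 312696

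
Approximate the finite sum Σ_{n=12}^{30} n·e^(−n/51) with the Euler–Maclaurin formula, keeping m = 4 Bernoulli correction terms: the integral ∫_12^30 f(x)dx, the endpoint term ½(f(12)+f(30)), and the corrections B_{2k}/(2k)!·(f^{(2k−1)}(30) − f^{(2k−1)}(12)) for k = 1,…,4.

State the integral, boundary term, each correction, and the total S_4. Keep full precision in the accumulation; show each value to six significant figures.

S_4 ≈ 258.427

Integral: ∫_12^30 x·e^(−x/51) dx = 245.387.
Boundary: ½(f(12) + f(30)) = ½(9.48406 + 16.6592) = 13.0716.
Integral + boundary = 258.458.
Order-1 term: 1/12 · (0.228656 − 0.604376) = -0.0313101.
Partial sum through k=1: 258.427.
Order-2 term: −1/720 · (0.000514905 − 0.000840082) = 4.51634e-07.
Partial sum through k=2: 258.427.
Order-3 term: 1/30240 · (3.62130e-07 − 5.56632e-07) = -6.43196e-12.
Partial sum through k=3: 258.427.
Order-4 term: −1/1209600 · (2.02343e-10 − 3.03837e-10) = 8.39068e-17.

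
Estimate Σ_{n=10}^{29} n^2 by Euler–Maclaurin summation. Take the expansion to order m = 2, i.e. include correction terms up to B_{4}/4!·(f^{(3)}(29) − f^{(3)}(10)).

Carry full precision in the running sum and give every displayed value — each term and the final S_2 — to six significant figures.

Integral: ∫_10^29 x^2 dx = 7796.33.
½[f(10) + f(29)] = ½[100.000 + 841.000] = 470.500.
Running total after boundary: 8266.83.
k=1: B_{2}/(2)! × [f^{(1)}(29) − f^{(1)}(10)] = 1/12 × (58.0000 − 20.0000) = 3.16667.
After k=1: 8270.00.
k=2: B_{4}/(4)! × [f^{(3)}(29) − f^{(3)}(10)] = −1/720 × (0.00000 − 0.00000) = 0.00000.

S_2 ≈ 8270.00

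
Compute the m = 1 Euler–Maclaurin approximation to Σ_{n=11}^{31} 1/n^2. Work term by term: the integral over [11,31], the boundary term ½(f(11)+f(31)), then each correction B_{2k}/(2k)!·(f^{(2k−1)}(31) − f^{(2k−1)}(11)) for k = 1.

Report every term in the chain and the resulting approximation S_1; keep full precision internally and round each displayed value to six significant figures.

∫_11^31 1/x^2 dx evaluates to 0.0586510.
Boundary: ½(f(11) + f(31)) = ½(0.00826446 + 0.00104058) = 0.00465252.
Integral + boundary = 0.0633035.
Correction k=1: B_{2}/2! · (f^{(1)}(31) − f^{(1)}(11)) = 1/12 · (-6.71344e-05 − (-0.00150263)) = 0.000119625.

S_1 ≈ 0.0634232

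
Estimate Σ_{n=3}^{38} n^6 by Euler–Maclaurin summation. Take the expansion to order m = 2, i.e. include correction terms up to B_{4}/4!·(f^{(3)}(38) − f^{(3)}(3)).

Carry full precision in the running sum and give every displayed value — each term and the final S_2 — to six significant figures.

Integral: ∫_3^38 x^6 dx = 1.63451e+10.
½[f(3) + f(38)] = ½[729.000 + 3.01094e+09] = 1.50547e+09.
Running total after boundary: 1.78506e+10.
Correction k=1: B_{2}/2! · (f^{(1)}(38) − f^{(1)}(3)) = 1/12 · (4.75411e+08 − 1458.00) = 3.96175e+07.
Running total after k=1: 1.78902e+10.
Correction k=2: B_{4}/4! · (f^{(3)}(38) − f^{(3)}(3)) = −1/720 · (6.58464e+06 − 3240.00) = -9140.83.

S_2 ≈ 1.78902e+10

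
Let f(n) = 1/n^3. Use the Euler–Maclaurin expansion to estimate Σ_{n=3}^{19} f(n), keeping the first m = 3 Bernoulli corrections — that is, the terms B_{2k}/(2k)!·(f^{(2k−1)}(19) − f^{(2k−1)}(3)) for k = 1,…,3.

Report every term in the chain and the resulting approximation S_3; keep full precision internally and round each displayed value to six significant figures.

The integral term ∫_3^19 1/x^3 dx = 0.0541705.
½[f(3) + f(19)] = ½[0.0370370 + 0.000145794] = 0.0185914.
Running total after boundary: 0.0727619.
k=1: B_{2}/(2)! × [f^{(1)}(19) − f^{(1)}(3)] = 1/12 × (-2.30201e-05 − (-0.0370370)) = 0.00308450.
After k=1: 0.0758464.
k=2: B_{4}/(4)! × [f^{(3)}(19) − f^{(3)}(3)] = −1/720 × (-1.27535e-06 − (-0.0823045)) = -0.000114310.
After k=2: 0.0757321.
k=3: B_{6}/(6)! × [f^{(5)}(19) − f^{(5)}(3)] = 1/30240 × (-1.48379e-07 − (-0.384088)) = 1.27013e-05.

S_3 ≈ 0.0757448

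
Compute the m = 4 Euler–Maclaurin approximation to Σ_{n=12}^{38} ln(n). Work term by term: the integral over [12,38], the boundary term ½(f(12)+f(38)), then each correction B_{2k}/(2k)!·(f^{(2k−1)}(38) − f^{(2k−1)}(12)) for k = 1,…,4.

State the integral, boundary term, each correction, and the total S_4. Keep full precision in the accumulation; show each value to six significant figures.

S_4 ≈ 85.4659

The integral term ∫_12^38 ln(x) dx = 82.4094.
½[f(12) + f(38)] = ½[2.48491 + 3.63759] = 3.06125.
Running total after boundary: 85.4706.
Correction k=1: B_{2}/2! · (f^{(1)}(38) − f^{(1)}(12)) = 1/12 · (0.0263158 − 0.0833333) = -0.00475146.
Running total after k=1: 85.4659.
Correction k=2: B_{4}/4! · (f^{(3)}(38) − f^{(3)}(12)) = −1/720 · (3.64485e-05 − 0.00115741) = 1.55689e-06.
Running total after k=2: 85.4659.
Correction k=3: B_{6}/6! · (f^{(5)}(38) − f^{(5)}(12)) = 1/30240 · (3.02896e-07 − 9.64506e-05) = -3.17949e-09.
Running total after k=3: 85.4659.
Correction k=4: B_{8}/8! · (f^{(7)}(38) − f^{(7)}(12)) = −1/1209600 · (6.29285e-09 − 2.00939e-05) = 1.66068e-11.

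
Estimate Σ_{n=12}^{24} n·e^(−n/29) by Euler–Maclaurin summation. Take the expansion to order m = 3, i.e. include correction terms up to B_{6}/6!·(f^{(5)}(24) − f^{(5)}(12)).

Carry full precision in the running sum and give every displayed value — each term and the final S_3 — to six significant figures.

S_3 ≈ 123.451

∫_12^24 x·e^(−x/29) dx evaluates to 114.265.
Boundary: ½(f(12) + f(24)) = ½(7.93365 + 10.4905) = 9.21206.
Running total after boundary: 123.477.
Order-1 term: 1/12 · (0.0753626 − 0.387563) = -0.0260167.
Partial sum through k=1: 123.451.
Order-2 term: −1/720 · (0.00112909 − 0.00203310) = 1.25557e-06.
Partial sum through k=2: 123.451.
Order-3 term: 1/30240 · (2.57857e-06 − 4.28700e-06) = -5.64957e-11.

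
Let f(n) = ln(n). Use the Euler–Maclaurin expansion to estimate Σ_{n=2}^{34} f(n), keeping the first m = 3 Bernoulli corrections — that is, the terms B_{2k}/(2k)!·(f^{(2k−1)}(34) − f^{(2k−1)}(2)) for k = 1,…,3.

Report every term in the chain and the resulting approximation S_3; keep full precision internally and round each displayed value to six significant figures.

∫_2^34 ln(x) dx evaluates to 86.5100.
Endpoint term: (f(2) + f(34))/2 = (0.693147 + 3.52636)/2 = 2.10975.
Running total after boundary: 88.6197.
Order-1 term: 1/12 · (0.0294118 − 0.500000) = -0.0392157.
After k=1: 88.5805.
Order-2 term: −1/720 · (5.08854e-05 − 0.250000) = 0.000347152.
After k=2: 88.5808.
Order-3 term: 1/30240 · (5.28222e-07 − 0.750000) = -2.48016e-05.

S_3 ≈ 88.5808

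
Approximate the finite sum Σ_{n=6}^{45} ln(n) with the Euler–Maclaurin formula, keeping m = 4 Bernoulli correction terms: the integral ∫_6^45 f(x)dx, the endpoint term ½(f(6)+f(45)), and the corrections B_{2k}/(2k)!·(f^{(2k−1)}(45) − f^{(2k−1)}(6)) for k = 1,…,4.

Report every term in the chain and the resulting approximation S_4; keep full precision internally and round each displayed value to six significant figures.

Integral: ∫_6^45 ln(x) dx = 121.549.
Boundary: ½(f(6) + f(45)) = ½(1.79176 + 3.80666) = 2.79921.
So far: 124.348.
Correction k=1: B_{2}/2! · (f^{(1)}(45) − f^{(1)}(6)) = 1/12 · (0.0222222 − 0.166667) = -0.0120370.
Running total after k=1: 124.336.
Correction k=2: B_{4}/4! · (f^{(3)}(45) − f^{(3)}(6)) = −1/720 · (2.19479e-05 − 0.00925926) = 1.28296e-05.
Running total after k=2: 124.336.
Correction k=3: B_{6}/6! · (f^{(5)}(45) − f^{(5)}(6)) = 1/30240 · (1.30061e-07 − 0.00308642) = -1.02060e-07.
Running total after k=3: 124.336.
Correction k=4: B_{8}/8! · (f^{(7)}(45) − f^{(7)}(6)) = −1/1209600 · (1.92684e-09 − 0.00257202) = 2.12633e-09.

S_4 ≈ 124.336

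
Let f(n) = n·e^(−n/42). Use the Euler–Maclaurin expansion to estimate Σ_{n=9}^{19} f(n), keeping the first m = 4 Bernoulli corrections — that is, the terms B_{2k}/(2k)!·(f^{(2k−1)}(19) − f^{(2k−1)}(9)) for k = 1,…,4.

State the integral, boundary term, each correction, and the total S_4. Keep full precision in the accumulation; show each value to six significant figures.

Integral: ∫_9^19 x·e^(−x/42) dx = 99.1278.
Boundary: ½(f(9) + f(19)) = ½(7.26406 + 12.0861) = 9.67509.
Integral + boundary = 108.803.
Order-1 term: 1/12 · (0.348347 − 0.634164) = -0.0238181.
Running total after k=1: 108.779.
Order-2 term: −1/720 · (0.000918691 − 0.00127460) = 4.94322e-07.
Running total after k=2: 108.779.
Order-3 term: 1/30240 · (9.29652e-07 − 1.24133e-06) = -1.03067e-11.
Running total after k=3: 108.779.
Order-4 term: −1/1209600 · (7.58789e-10 − 9.97784e-10) = 1.97582e-16.

S_4 ≈ 108.779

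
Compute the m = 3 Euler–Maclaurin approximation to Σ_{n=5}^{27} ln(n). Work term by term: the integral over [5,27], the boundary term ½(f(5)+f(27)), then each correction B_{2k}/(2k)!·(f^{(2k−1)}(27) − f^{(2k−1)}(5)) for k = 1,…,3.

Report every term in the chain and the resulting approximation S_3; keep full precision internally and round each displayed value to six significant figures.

Integral: ∫_5^27 ln(x) dx = 58.9404.
Boundary: ½(f(5) + f(27)) = ½(1.60944 + 3.29584) = 2.45264.
Running total after boundary: 61.3930.
k=1: B_{2}/(2)! × [f^{(1)}(27) − f^{(1)}(5)] = 1/12 × (0.0370370 − 0.200000) = -0.0135802.
Partial sum through k=1: 61.3795.
k=2: B_{4}/(4)! × [f^{(3)}(27) − f^{(3)}(5)] = −1/720 × (0.000101611 − 0.0160000) = 2.20811e-05.
Partial sum through k=2: 61.3795.
k=3: B_{6}/(6)! × [f^{(5)}(27) − f^{(5)}(5)] = 1/30240 × (1.67260e-06 − 0.00768000) = -2.53913e-07.

S_3 ≈ 61.3795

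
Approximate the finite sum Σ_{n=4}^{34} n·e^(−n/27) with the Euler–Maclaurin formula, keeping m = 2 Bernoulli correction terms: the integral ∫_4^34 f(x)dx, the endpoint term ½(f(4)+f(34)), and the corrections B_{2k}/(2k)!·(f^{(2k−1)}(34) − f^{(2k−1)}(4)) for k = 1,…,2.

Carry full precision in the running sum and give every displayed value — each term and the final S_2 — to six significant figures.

∫_4^34 x·e^(−x/27) dx evaluates to 254.224.
½[f(4) + f(34)] = ½[3.44921 + 9.65138] = 6.55030.
Integral + boundary = 260.774.
Correction k=1: B_{2}/2! · (f^{(1)}(34) − f^{(1)}(4)) = 1/12 · (-0.0735944 − 0.734555) = -0.0673458.
Running total after k=1: 260.706.
Correction k=2: B_{4}/4! · (f^{(3)}(34) − f^{(3)}(4)) = −1/720 · (0.000677824 − 0.00337334) = 3.74377e-06.

S_2 ≈ 260.706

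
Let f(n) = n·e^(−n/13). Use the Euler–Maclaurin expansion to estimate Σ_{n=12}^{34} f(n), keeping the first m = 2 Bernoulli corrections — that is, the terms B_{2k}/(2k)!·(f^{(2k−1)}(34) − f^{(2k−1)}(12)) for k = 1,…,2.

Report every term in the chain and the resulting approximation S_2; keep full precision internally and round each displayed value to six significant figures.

∫_12^34 x·e^(−x/13) dx evaluates to 84.4325.
½[f(12) + f(34)] = ½[4.76754 + 2.48675] = 3.62714.
So far: 88.0596.
k=1: B_{2}/(2)! × [f^{(1)}(34) − f^{(1)}(12)] = 1/12 × (-0.118149 − 0.0305611) = -0.0123925.
Partial sum through k=1: 88.0472.
k=2: B_{4}/(4)! × [f^{(3)}(34) − f^{(3)}(12)] = −1/720 × (0.000166453 − 0.00488255) = 6.55013e-06.

S_2 ≈ 88.0472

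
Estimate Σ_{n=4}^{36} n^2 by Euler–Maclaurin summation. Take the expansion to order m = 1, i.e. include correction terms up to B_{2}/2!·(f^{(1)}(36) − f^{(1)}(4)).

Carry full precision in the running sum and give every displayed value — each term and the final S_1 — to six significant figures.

S_1 ≈ 16192.0

∫_4^36 x^2 dx evaluates to 15530.7.
Endpoint term: (f(4) + f(36))/2 = (16.0000 + 1296.00)/2 = 656.000.
Running total after boundary: 16186.7.
Order-1 term: 1/12 · (72.0000 − 8.00000) = 5.33333.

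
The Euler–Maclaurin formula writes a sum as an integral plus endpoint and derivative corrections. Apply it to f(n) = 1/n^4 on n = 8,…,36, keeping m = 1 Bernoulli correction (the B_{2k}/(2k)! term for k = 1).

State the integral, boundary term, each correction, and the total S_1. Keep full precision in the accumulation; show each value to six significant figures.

S_1 ≈ 0.000776432

∫_8^36 1/x^4 dx evaluates to 0.000643897.
Endpoint term: (f(8) + f(36))/2 = (0.000244141 + 5.95374e-07)/2 = 0.000122368.
So far: 0.000766265.
k=1: B_{2}/(2)! × [f^{(1)}(36) − f^{(1)}(8)] = 1/12 × (-6.61527e-08 − (-0.000122070)) = 1.01670e-05.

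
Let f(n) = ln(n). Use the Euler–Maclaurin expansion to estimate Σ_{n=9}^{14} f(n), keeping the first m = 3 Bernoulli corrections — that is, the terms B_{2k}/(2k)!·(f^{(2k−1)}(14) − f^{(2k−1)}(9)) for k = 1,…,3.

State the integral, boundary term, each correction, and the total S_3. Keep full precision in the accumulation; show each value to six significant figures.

∫_9^14 ln(x) dx evaluates to 12.1718.
Endpoint term: (f(9) + f(14))/2 = (2.19722 + 2.63906)/2 = 2.41814.
So far: 14.5899.
k=1: B_{2}/(2)! × [f^{(1)}(14) − f^{(1)}(9)] = 1/12 × (0.0714286 − 0.111111) = -0.00330688.
Partial sum through k=1: 14.5866.
k=2: B_{4}/(4)! × [f^{(3)}(14) − f^{(3)}(9)] = −1/720 × (0.000728863 − 0.00274348) = 2.79809e-06.
Partial sum through k=2: 14.5866.
k=3: B_{6}/(6)! × [f^{(5)}(14) − f^{(5)}(9)] = 1/30240 × (4.46243e-05 − 0.000406442) = -1.19649e-08.

S_3 ≈ 14.5866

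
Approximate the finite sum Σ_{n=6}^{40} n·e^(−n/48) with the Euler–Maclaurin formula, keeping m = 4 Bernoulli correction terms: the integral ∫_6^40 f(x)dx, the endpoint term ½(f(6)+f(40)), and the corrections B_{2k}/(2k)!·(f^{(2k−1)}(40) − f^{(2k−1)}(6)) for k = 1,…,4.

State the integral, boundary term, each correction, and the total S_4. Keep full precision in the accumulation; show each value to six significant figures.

S_4 ≈ 462.970

∫_6^40 x·e^(−x/48) dx evaluates to 451.689.
½[f(6) + f(40)] = ½[5.29498 + 17.3839] = 11.3395.
Integral + boundary = 463.029.
Correction k=1: B_{2}/2! · (f^{(1)}(40) − f^{(1)}(6)) = 1/12 · (0.0724330 − 0.772185) = -0.0583126.
Running total after k=1: 462.970.
Correction k=2: B_{4}/4! · (f^{(3)}(40) − f^{(3)}(6)) = −1/720 · (0.000408693 − 0.00110121) = 9.61823e-07.
Running total after k=2: 462.970.
Correction k=3: B_{6}/6! · (f^{(5)}(40) − f^{(5)}(6)) = 1/30240 · (3.41124e-07 − 8.10444e-07) = -1.55198e-11.
Running total after k=3: 462.970.
Correction k=4: B_{8}/8! · (f^{(7)}(40) − f^{(7)}(6)) = −1/1209600 · (2.19125e-10 − 4.96065e-10) = 2.28952e-16.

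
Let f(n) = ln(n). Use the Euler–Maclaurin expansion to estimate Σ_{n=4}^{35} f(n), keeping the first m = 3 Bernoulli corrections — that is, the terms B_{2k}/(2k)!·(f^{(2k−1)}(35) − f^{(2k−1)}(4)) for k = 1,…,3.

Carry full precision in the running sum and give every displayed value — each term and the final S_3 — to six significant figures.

Integral: ∫_4^35 ln(x) dx = 87.8920.
Boundary: ½(f(4) + f(35)) = ½(1.38629 + 3.55535) = 2.47082.
So far: 90.3628.
Order-1 term: 1/12 · (0.0285714 − 0.250000) = -0.0184524.
Running total after k=1: 90.3444.
Order-2 term: −1/720 · (4.66472e-05 − 0.0312500) = 4.33380e-05.
Running total after k=2: 90.3444.
Order-3 term: 1/30240 · (4.56952e-07 − 0.0234375) = -7.75034e-07.

S_3 ≈ 90.3444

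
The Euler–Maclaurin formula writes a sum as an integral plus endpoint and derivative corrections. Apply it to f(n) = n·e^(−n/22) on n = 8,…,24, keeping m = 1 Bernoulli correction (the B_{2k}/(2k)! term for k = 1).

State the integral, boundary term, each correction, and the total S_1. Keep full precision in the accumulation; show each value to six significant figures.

S_1 ≈ 125.625

The integral term ∫_8^24 x·e^(−x/22) dx = 118.853.
Endpoint term: (f(8) + f(24))/2 = (5.56115 + 8.06186)/2 = 6.81151.
So far: 125.665.
Order-1 term: 1/12 · (-0.0305374 − 0.442364) = -0.0394085.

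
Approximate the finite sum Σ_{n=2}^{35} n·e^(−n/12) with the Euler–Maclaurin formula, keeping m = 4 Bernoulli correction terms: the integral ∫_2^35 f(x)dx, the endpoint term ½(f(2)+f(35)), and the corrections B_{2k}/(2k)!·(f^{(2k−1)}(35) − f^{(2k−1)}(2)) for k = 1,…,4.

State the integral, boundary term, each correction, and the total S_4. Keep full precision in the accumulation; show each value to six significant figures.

Integral: ∫_2^35 x·e^(−x/12) dx = 111.689.
Boundary: ½(f(2) + f(35)) = ½(1.69296 + 1.89398) = 1.79347.
So far: 113.482.
Correction k=1: B_{2}/2! · (f^{(1)}(35) − f^{(1)}(2)) = 1/12 · (-0.103718 − 0.705401) = -0.0674266.
Partial sum through k=1: 113.415.
Correction k=2: B_{4}/4! · (f^{(3)}(35) − f^{(3)}(2)) = −1/720 · (3.13158e-05 − 0.0166553) = 2.30889e-05.
Partial sum through k=2: 113.415.
Correction k=3: B_{6}/6! · (f^{(5)}(35) − f^{(5)}(2)) = 1/30240 · (5.43678e-06 − 0.000197306) = -6.34487e-09.
Partial sum through k=3: 113.415.
Correction k=4: B_{8}/8! · (f^{(7)}(35) − f^{(7)}(2)) = −1/1209600 · (7.40006e-08 − 1.93715e-06) = 1.54030e-12.

S_4 ≈ 113.415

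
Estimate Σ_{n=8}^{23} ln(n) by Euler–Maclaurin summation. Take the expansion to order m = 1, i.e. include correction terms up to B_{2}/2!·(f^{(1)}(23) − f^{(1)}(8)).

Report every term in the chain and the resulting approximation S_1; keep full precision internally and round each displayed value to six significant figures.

S_1 ≈ 43.0815

Integral: ∫_8^23 ln(x) dx = 40.4808.
Endpoint term: (f(8) + f(23))/2 = (2.07944 + 3.13549)/2 = 2.60747.
Integral + boundary = 43.0883.
Correction k=1: B_{2}/2! · (f^{(1)}(23) − f^{(1)}(8)) = 1/12 · (0.0434783 − 0.125000) = -0.00679348.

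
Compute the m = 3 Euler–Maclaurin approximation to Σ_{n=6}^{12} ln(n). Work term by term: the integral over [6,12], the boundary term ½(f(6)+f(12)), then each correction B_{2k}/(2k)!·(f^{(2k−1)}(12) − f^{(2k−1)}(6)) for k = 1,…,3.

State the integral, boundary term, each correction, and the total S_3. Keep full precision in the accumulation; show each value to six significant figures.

S_3 ≈ 15.1997

∫_6^12 ln(x) dx evaluates to 13.0683.
Boundary: ½(f(6) + f(12)) = ½(1.79176 + 2.48491) = 2.13833.
Integral + boundary = 15.2067.
Order-1 term: 1/12 · (0.0833333 − 0.166667) = -0.00694444.
Partial sum through k=1: 15.1997.
Order-2 term: −1/720 · (0.00115741 − 0.00925926) = 1.12526e-05.
Partial sum through k=2: 15.1997.
Order-3 term: 1/30240 · (9.64506e-05 − 0.00308642) = -9.88746e-08.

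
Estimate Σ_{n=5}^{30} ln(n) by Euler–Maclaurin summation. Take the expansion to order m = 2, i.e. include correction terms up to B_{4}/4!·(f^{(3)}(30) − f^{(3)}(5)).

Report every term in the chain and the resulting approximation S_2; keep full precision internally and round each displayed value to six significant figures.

S_2 ≈ 71.4802

Integral: ∫_5^30 ln(x) dx = 68.9887.
Endpoint term: (f(5) + f(30))/2 = (1.60944 + 3.40120)/2 = 2.50532.
Integral + boundary = 71.4940.
Order-1 term: 1/12 · (0.0333333 − 0.200000) = -0.0138889.
Running total after k=1: 71.4802.
Order-2 term: −1/720 · (7.40741e-05 − 0.0160000) = 2.21193e-05.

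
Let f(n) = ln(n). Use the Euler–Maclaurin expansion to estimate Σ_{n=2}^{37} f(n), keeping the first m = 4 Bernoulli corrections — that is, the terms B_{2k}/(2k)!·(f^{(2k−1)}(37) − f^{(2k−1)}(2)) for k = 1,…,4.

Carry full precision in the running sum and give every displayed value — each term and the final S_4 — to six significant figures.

S_4 ≈ 99.3306

The integral term ∫_2^37 ln(x) dx = 97.2177.
Endpoint term: (f(2) + f(37))/2 = (0.693147 + 3.61092)/2 = 2.15203.
Running total after boundary: 99.3697.
Order-1 term: 1/12 · (0.0270270 − 0.500000) = -0.0394144.
Running total after k=1: 99.3303.
Order-2 term: −1/720 · (3.94843e-05 − 0.250000) = 0.000347167.
Running total after k=2: 99.3306.
Order-3 term: 1/30240 · (3.46101e-07 − 0.750000) = -2.48016e-05.
Running total after k=3: 99.3306.
Order-4 term: −1/1209600 · (7.58439e-09 − 5.62500) = 4.65030e-06.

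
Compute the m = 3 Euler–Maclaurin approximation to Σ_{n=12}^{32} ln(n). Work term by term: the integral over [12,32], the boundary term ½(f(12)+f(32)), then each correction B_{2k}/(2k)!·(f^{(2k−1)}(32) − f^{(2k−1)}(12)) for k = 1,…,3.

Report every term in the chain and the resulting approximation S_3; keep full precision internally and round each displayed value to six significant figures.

Integral: ∫_12^32 ln(x) dx = 61.0847.
Endpoint term: (f(12) + f(32))/2 = (2.48491 + 3.46574)/2 = 2.97532.
So far: 64.0600.
Order-1 term: 1/12 · (0.0312500 − 0.0833333) = -0.00434028.
Running total after k=1: 64.0557.
Order-2 term: −1/720 · (6.10352e-05 − 0.00115741) = 1.52274e-06.
Running total after k=2: 64.0557.
Order-3 term: 1/30240 · (7.15256e-07 − 9.64506e-05) = -3.16585e-09.

S_3 ≈ 64.0557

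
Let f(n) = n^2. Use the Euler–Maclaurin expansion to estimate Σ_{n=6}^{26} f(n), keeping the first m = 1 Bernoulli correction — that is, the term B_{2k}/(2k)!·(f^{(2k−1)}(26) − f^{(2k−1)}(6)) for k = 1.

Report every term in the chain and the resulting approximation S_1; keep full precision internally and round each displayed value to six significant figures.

∫_6^26 x^2 dx evaluates to 5786.67.
Boundary: ½(f(6) + f(26)) = ½(36.0000 + 676.000) = 356.000.
Integral + boundary = 6142.67.
k=1: B_{2}/(2)! × [f^{(1)}(26) − f^{(1)}(6)] = 1/12 × (52.0000 − 12.0000) = 3.33333.

S_1 ≈ 6146.00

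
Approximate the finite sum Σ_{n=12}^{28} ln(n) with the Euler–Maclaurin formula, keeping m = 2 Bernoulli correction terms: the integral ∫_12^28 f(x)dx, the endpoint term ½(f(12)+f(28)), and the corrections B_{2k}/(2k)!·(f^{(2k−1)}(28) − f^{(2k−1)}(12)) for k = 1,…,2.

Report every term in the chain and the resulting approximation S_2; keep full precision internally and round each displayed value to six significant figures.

S_2 ≈ 50.3874

∫_12^28 ln(x) dx evaluates to 47.4828.
Endpoint term: (f(12) + f(28))/2 = (2.48491 + 3.33220)/2 = 2.90856.
Integral + boundary = 50.3914.
Order-1 term: 1/12 · (0.0357143 − 0.0833333) = -0.00396825.
After k=1: 50.3874.
Order-2 term: −1/720 · (9.11079e-05 − 0.00115741) = 1.48097e-06.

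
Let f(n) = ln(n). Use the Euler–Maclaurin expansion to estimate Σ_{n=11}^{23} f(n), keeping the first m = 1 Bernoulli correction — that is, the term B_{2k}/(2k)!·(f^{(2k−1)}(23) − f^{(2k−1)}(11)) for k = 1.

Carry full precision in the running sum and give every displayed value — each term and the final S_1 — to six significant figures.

S_1 ≈ 36.5023

Integral: ∫_11^23 ln(x) dx = 33.7395.
Boundary: ½(f(11) + f(23)) = ½(2.39790 + 3.13549) = 2.76669.
Integral + boundary = 36.5062.
k=1: B_{2}/(2)! × [f^{(1)}(23) − f^{(1)}(11)] = 1/12 × (0.0434783 − 0.0909091) = -0.00395257.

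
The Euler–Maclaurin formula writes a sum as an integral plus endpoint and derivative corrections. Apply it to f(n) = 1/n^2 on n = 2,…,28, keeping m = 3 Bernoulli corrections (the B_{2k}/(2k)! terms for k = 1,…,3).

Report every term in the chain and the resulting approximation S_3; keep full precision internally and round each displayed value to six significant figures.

∫_2^28 1/x^2 dx evaluates to 0.464286.
Boundary: ½(f(2) + f(28)) = ½(0.250000 + 0.00127551) = 0.125638.
So far: 0.589923.
Correction k=1: B_{2}/2! · (f^{(1)}(28) − f^{(1)}(2)) = 1/12 · (-9.11079e-05 − (-0.250000)) = 0.0208257.
After k=1: 0.610749.
Correction k=2: B_{4}/4! · (f^{(3)}(28) − f^{(3)}(2)) = −1/720 · (-1.39451e-06 − (-0.750000)) = -0.00104166.
After k=2: 0.609708.
Correction k=3: B_{6}/6! · (f^{(5)}(28) − f^{(5)}(2)) = 1/30240 · (-5.33613e-08 − (-5.62500)) = 0.000186012.

S_3 ≈ 0.609894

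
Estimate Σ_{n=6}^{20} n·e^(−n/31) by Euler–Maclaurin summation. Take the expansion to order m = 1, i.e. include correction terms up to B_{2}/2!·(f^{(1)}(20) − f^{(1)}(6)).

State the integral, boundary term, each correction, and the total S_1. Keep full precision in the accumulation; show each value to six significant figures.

Integral: ∫_6^20 x·e^(−x/31) dx = 115.805.
½[f(6) + f(20)] = ½[4.94418 + 10.4916] = 7.71787.
Integral + boundary = 123.523.
k=1: B_{2}/(2)! × [f^{(1)}(20) − f^{(1)}(6)] = 1/12 × (0.186141 − 0.664540) = -0.0398666.

S_1 ≈ 123.483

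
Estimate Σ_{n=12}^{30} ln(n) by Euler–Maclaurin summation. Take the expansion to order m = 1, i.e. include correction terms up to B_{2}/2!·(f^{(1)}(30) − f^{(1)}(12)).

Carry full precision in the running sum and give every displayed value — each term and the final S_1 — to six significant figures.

S_1 ≈ 57.1559

Integral: ∫_12^30 ln(x) dx = 54.2170.
Boundary: ½(f(12) + f(30)) = ½(2.48491 + 3.40120) = 2.94305.
So far: 57.1601.
Order-1 term: 1/12 · (0.0333333 − 0.0833333) = -0.00416667.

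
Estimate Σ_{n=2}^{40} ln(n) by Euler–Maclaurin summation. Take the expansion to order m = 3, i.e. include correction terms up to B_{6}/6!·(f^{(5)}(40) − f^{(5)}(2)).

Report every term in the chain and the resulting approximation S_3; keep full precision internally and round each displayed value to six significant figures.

∫_2^40 ln(x) dx evaluates to 108.169.
½[f(2) + f(40)] = ½[0.693147 + 3.68888] = 2.19101.
Integral + boundary = 110.360.
Correction k=1: B_{2}/2! · (f^{(1)}(40) − f^{(1)}(2)) = 1/12 · (0.0250000 − 0.500000) = -0.0395833.
Running total after k=1: 110.320.
Correction k=2: B_{4}/4! · (f^{(3)}(40) − f^{(3)}(2)) = −1/720 · (3.12500e-05 − 0.250000) = 0.000347179.
Running total after k=2: 110.321.
Correction k=3: B_{6}/6! · (f^{(5)}(40) − f^{(5)}(2)) = 1/30240 · (2.34375e-07 − 0.750000) = -2.48016e-05.

S_3 ≈ 110.321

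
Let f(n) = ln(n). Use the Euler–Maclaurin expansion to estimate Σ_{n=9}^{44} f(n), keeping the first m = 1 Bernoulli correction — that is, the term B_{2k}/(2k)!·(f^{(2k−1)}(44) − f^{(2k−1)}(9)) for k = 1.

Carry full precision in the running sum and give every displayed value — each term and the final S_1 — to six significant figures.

S_1 ≈ 114.713

The integral term ∫_9^44 ln(x) dx = 111.729.
½[f(9) + f(44)] = ½[2.19722 + 3.78419] = 2.99071.
Running total after boundary: 114.720.
Order-1 term: 1/12 · (0.0227273 − 0.111111) = -0.00736532.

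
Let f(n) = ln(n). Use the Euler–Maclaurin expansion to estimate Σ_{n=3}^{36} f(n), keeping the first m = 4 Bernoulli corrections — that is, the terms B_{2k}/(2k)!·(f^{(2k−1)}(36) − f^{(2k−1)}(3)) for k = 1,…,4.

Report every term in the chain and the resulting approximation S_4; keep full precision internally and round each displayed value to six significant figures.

Integral: ∫_3^36 ln(x) dx = 92.7108.
½[f(3) + f(36)] = ½[1.09861 + 3.58352] = 2.34107.
So far: 95.0519.
Order-1 term: 1/12 · (0.0277778 − 0.333333) = -0.0254630.
After k=1: 95.0264.
Order-2 term: −1/720 · (4.28669e-05 − 0.0740741) = 0.000102821.
After k=2: 95.0266.
Order-3 term: 1/30240 · (3.96916e-07 − 0.0987654) = -3.26604e-06.
After k=3: 95.0265.
Order-4 term: −1/1209600 · (9.18787e-09 − 0.329218) = 2.72171e-07.

S_4 ≈ 95.0265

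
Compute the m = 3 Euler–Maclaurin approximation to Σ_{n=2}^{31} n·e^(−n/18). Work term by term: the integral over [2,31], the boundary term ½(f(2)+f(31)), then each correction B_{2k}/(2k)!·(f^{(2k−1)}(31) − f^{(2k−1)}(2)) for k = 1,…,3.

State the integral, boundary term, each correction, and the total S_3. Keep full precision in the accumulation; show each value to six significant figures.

S_3 ≈ 168.144

∫_2^31 x·e^(−x/18) dx evaluates to 164.556.
Boundary: ½(f(2) + f(31)) = ½(1.78968 + 5.53873) = 3.66420.
Running total after boundary: 168.221.
Order-1 term: 1/12 · (-0.129038 − 0.795413) = -0.0770376.
Partial sum through k=1: 168.144.
Order-2 term: −1/720 · (0.000704626 − 0.00797868) = 1.01028e-05.
Partial sum through k=2: 168.144.
Order-3 term: 1/30240 · (5.57876e-06 − 4.16740e-05) = -1.19363e-09.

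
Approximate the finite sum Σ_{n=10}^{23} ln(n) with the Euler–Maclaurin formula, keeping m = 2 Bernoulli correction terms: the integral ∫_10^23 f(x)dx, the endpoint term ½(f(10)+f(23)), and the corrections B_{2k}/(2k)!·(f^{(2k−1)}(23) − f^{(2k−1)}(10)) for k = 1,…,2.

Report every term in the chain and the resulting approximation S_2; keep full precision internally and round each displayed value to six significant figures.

S_2 ≈ 38.8048

∫_10^23 ln(x) dx evaluates to 36.0905.
½[f(10) + f(23)] = ½[2.30259 + 3.13549] = 2.71904.
Running total after boundary: 38.8096.
Order-1 term: 1/12 · (0.0434783 − 0.100000) = -0.00471014.
Running total after k=1: 38.8048.
Order-2 term: −1/720 · (0.000164379 − 0.00200000) = 2.54947e-06.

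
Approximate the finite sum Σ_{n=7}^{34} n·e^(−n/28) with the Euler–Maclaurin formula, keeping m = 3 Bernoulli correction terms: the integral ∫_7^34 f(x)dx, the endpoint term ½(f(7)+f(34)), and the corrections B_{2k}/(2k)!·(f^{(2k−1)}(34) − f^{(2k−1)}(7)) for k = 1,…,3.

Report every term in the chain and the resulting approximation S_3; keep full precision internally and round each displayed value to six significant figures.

Integral: ∫_7^34 x·e^(−x/28) dx = 247.768.
Endpoint term: (f(7) + f(34))/2 = (5.45161 + 10.0953)/2 = 7.77348.
So far: 255.542.
k=1: B_{2}/(2)! × [f^{(1)}(34) − f^{(1)}(7)] = 1/12 × (-0.0636261 − 0.584101) = -0.0539772.
Running total after k=1: 255.488.
k=2: B_{4}/(4)! × [f^{(3)}(34) − f^{(3)}(7)] = −1/720 × (0.000676298 − 0.00273176) = 2.85481e-06.
Running total after k=2: 255.488.
k=3: B_{6}/(6)! × [f^{(5)}(34) − f^{(5)}(7)] = 1/30240 × (1.82877e-06 − 6.01849e-06) = -1.38549e-10.

S_3 ≈ 255.488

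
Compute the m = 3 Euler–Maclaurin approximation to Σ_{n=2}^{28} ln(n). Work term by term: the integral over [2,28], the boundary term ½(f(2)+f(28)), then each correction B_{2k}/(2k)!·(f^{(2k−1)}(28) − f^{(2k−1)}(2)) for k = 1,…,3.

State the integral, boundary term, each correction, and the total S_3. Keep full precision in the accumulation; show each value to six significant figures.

S_3 ≈ 67.8897

Integral: ∫_2^28 ln(x) dx = 65.9154.
Endpoint term: (f(2) + f(28))/2 = (0.693147 + 3.33220)/2 = 2.01268.
Integral + boundary = 67.9281.
k=1: B_{2}/(2)! × [f^{(1)}(28) − f^{(1)}(2)] = 1/12 × (0.0357143 − 0.500000) = -0.0386905.
After k=1: 67.8894.
k=2: B_{4}/(4)! × [f^{(3)}(28) − f^{(3)}(2)] = −1/720 × (9.11079e-05 − 0.250000) = 0.000347096.
After k=2: 67.8898.
k=3: B_{6}/(6)! × [f^{(5)}(28) − f^{(5)}(2)] = 1/30240 × (1.39451e-06 − 0.750000) = -2.48015e-05.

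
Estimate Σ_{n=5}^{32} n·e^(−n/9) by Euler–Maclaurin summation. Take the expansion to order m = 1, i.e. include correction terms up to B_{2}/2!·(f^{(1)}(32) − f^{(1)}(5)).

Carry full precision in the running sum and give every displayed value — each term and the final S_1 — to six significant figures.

S_1 ≈ 63.6164

∫_5^32 x·e^(−x/9) dx evaluates to 61.7523.
½[f(5) + f(32)] = ½[2.86877 + 0.914096] = 1.89143.
Integral + boundary = 63.6437.
Correction k=1: B_{2}/2! · (f^{(1)}(32) − f^{(1)}(5)) = 1/12 · (-0.0730007 − 0.255002) = -0.0273335.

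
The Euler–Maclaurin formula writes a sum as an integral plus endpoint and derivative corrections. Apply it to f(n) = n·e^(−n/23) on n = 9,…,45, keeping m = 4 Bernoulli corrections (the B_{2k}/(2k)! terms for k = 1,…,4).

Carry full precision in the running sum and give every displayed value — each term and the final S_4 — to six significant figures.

S_4 ≈ 282.772

Integral: ∫_9^45 x·e^(−x/23) dx = 276.594.
Boundary: ½(f(9) + f(45)) = ½(6.08557 + 6.36071) = 6.22314.
Integral + boundary = 282.817.
Order-1 term: 1/12 · (-0.135204 − 0.411584) = -0.0455657.
Partial sum through k=1: 282.772.
Order-2 term: −1/720 · (0.000278818 − 0.00333447) = 4.24396e-06.
Partial sum through k=2: 282.772.
Order-3 term: 1/30240 · (1.53728e-06 − 1.11359e-05) = -3.17415e-10.
Partial sum through k=3: 282.772.
Order-4 term: −1/1209600 · (4.81567e-09 − 3.01861e-08) = 2.09743e-14.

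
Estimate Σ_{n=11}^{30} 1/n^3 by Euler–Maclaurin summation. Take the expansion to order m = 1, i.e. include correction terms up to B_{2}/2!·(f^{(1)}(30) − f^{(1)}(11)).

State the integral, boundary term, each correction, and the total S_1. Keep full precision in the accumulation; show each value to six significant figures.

The integral term ∫_11^30 1/x^3 dx = 0.00357668.
Endpoint term: (f(11) + f(30))/2 = (0.000751315 + 3.70370e-05)/2 = 0.000394176.
Running total after boundary: 0.00397085.
k=1: B_{2}/(2)! × [f^{(1)}(30) − f^{(1)}(11)] = 1/12 × (-3.70370e-06 − (-0.000204904)) = 1.67667e-05.

S_1 ≈ 0.00398762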